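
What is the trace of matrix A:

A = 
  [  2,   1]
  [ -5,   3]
5

tr(A) = 2 + 3 = 5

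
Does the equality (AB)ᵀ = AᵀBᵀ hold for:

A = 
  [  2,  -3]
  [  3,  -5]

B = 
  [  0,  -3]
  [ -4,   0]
No

(AB)ᵀ = 
  [ 12,  20]
  [ -6,  -9]

AᵀBᵀ = 
  [ -9,  -8]
  [ 15,  12]

The two matrices differ, so (AB)ᵀ ≠ AᵀBᵀ in general. The correct identity is (AB)ᵀ = BᵀAᵀ.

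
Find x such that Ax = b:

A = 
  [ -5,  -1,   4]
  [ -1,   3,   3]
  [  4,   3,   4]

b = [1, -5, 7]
x = [2, -3, 2]

Row reduce the augmented matrix [A|b]:
R2 → R2 - (1/5)·R1
R3 → R3 + (4/5)·R1
R3 → R3 - (11/16)·R2
REF = 
  [   -5,    -1,     4,     1]
  [    0,  16/5,  11/5, -26/5]
  [    0,     0, 91/16,  91/8]

Back-substitution:
x₃ = (91/8) / (91/16) = 2
x₂ = (-26/5 - (11/5)(2)) / (16/5) = -3
x₁ = (1 - (-1)(-3) - (4)(2)) / (-5) = 2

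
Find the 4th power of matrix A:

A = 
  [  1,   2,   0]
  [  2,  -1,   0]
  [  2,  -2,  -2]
A² = A·A:
A²[1,1] = (1)(1) + (2)(2) + (0)(2) = 5
A²[1,2] = (1)(2) + (2)(-1) + (0)(-2) = 0
A²[1,3] = (1)(0) + (2)(0) + (0)(-2) = 0
A²[2,1] = (2)(1) + (-1)(2) + (0)(2) = 0
A²[2,2] = (2)(2) + (-1)(-1) + (0)(-2) = 5
A²[2,3] = (2)(0) + (-1)(0) + (0)(-2) = 0
A²[3,1] = (2)(1) + (-2)(2) + (-2)(2) = -6
A²[3,2] = (2)(2) + (-2)(-1) + (-2)(-2) = 10
A²[3,3] = (2)(0) + (-2)(0) + (-2)(-2) = 4
A² = 
  [  5,   0,   0]
  [  0,   5,   0]
  [ -6,  10,   4]

A^3 = A^2·A:
A^3[1,1] = (5)(1) + (0)(2) + (0)(2) = 5
A^3[1,2] = (5)(2) + (0)(-1) + (0)(-2) = 10
A^3[1,3] = (5)(0) + (0)(0) + (0)(-2) = 0
A^3[2,1] = (0)(1) + (5)(2) + (0)(2) = 10
A^3[2,2] = (0)(2) + (5)(-1) + (0)(-2) = -5
A^3[2,3] = (0)(0) + (5)(0) + (0)(-2) = 0
A^3[3,1] = (-6)(1) + (10)(2) + (4)(2) = 22
A^3[3,2] = (-6)(2) + (10)(-1) + (4)(-2) = -30
A^3[3,3] = (-6)(0) + (10)(0) + (4)(-2) = -8
A^3 = 
  [  5,  10,   0]
  [ 10,  -5,   0]
  [ 22, -30,  -8]

A^4 = A^3·A:
A^4[1,1] = (5)(1) + (10)(2) + (0)(2) = 25
A^4[1,2] = (5)(2) + (10)(-1) + (0)(-2) = 0
A^4[1,3] = (5)(0) + (10)(0) + (0)(-2) = 0
A^4[2,1] = (10)(1) + (-5)(2) + (0)(2) = 0
A^4[2,2] = (10)(2) + (-5)(-1) + (0)(-2) = 25
A^4[2,3] = (10)(0) + (-5)(0) + (0)(-2) = 0
A^4[3,1] = (22)(1) + (-30)(2) + (-8)(2) = -54
A^4[3,2] = (22)(2) + (-30)(-1) + (-8)(-2) = 90
A^4[3,3] = (22)(0) + (-30)(0) + (-8)(-2) = 16
A^4 = 
  [ 25,   0,   0]
  [  0,  25,   0]
  [-54,  90,  16]

Therefore
A^4 = 
  [ 25,   0,   0]
  [  0,  25,   0]
  [-54,  90,  16]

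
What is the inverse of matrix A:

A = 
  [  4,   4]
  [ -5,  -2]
det(A) = (4)(-2) - (4)(-5) = 12
For a 2×2 matrix, A⁻¹ = (1/det(A)) · [[d, -b], [-c, a]]
    = (1/12) · [[-2, -4], [5, 4]]

A⁻¹ = 
  [-1/6, -1/3]
  [5/12,  1/3]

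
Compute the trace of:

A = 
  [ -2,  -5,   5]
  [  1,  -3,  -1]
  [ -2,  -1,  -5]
-10

tr(A) = -2 + -3 + -5 = -10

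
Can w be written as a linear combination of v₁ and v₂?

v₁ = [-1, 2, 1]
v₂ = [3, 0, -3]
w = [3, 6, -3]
Yes

Form the augmented matrix and row-reduce:
[v₁|v₂|w] = 
  [ -1,   3,   3]
  [  2,   0,   6]
  [  1,  -3,  -3]
R2 → R2 + (2)·R1
R3 → R3 + (1)·R1
REF = 
  [ -1,   3,   3]
  [  0,   6,  12]
  [  0,   0,   0]

No row of the form [0 0 | nonzero], so the system is consistent. Back-substitution gives c₁ = 3, c₂ = 2: w = (3)·v₁ + (2)·v₂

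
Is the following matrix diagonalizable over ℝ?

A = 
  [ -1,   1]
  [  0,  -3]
Yes

tr(A) = -4, det(A) = 3
Characteristic polynomial: λ² - tr(A)λ + det(A) = λ² + 4λ + 3
λ² + 4λ + 3 = (λ + 3)(λ + 1)
Eigenvalues: -1, -3
λ=-3: alg. mult. = 1, geom. mult. = 2 - rank(A - (-3)I) = 2 - 1 = 1
λ=-1: alg. mult. = 1, geom. mult. = 2 - rank(A - (-1)I) = 2 - 1 = 1
Sum of geometric multiplicities equals n, so A has n independent eigenvectors.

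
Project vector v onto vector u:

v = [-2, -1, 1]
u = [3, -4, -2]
v·u = (-2)(3) + (-1)(-4) + (1)(-2) = -4
u·u = (3)² + (-4)² + (-2)² = 29
proj_u(v) = (v·u / u·u) × u = (-4/29) × u

proj_u(v) = [-12/29, 16/29, 8/29]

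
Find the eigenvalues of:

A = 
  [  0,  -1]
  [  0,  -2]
λ = 0, -2

tr(A) = -2, det(A) = 0
Characteristic polynomial: λ² - tr(A)λ + det(A) = λ² + 2λ
λ² + 2λ = λ(λ + 2)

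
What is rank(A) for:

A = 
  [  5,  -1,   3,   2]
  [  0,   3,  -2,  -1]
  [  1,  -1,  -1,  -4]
rank(A) = 3

Row reduce:
R3 → R3 - (1/5)·R1
R3 → R3 + (4/15)·R2
REF = 
  [     5,     -1,      3,      2]
  [     0,      3,     -2,     -1]
  [     0,      0, -32/15,  -14/3]
Pivot columns: 1, 2, 3 → 3 pivots.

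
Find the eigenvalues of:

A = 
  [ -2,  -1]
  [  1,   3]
λ = (1 + √21)/2, (1 - √21)/2  (≈ 2.791, -1.791)

tr(A) = 1, det(A) = -5
Characteristic polynomial: λ² - tr(A)λ + det(A) = λ² - λ - 5
λ² - λ - 5 = 0  ⇒  λ = (1 ± √((-1)² - 4·(-5)))/2 = (1 ± √(21))/2
  = (1 + √21)/2,  (1 - √21)/2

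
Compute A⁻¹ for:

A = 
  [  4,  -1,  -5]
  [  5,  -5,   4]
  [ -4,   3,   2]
det(A) = (4)·((-5)(2) - (4)(3)) - (-1)·((5)(2) - (4)(-4)) + (-5)·((5)(3) - (-5)(-4))
  = (4)(-22) - (-1)(26) + (-5)(-5)
  = -37
det(A) = -37 ≠ 0, so A is invertible.

Cofactors Cᵢⱼ = (-1)ⁱ⁺ʲ·Mᵢⱼ:
C = 
  [-22, -26,  -5]
  [-13, -12,  -8]
  [-29, -41, -15]

adj(A) = Cᵀ:
adj(A) = 
  [-22, -13, -29]
  [-26, -12, -41]
  [ -5,  -8, -15]

A⁻¹ = (-1/37) · adj(A):
A⁻¹ = 
  [22/37, 13/37, 29/37]
  [26/37, 12/37, 41/37]
  [ 5/37,  8/37, 15/37]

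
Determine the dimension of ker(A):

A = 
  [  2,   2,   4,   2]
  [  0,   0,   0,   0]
nullity(A) = 3

Row reduce:
(no row operations needed)
REF = 
  [  2,   2,   4,   2]
  [  0,   0,   0,   0]
Pivot columns: 1 → 1 pivot.
rank(A) = 1, so nullity(A) = 4 - 1 = 3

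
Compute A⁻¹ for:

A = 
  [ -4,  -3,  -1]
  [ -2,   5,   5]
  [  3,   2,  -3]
det(A) = (-4)·((5)(-3) - (5)(2)) - (-3)·((-2)(-3) - (5)(3)) + (-1)·((-2)(2) - (5)(3))
  = (-4)(-25) - (-3)(-9) + (-1)(-19)
  = 92
det(A) = 92 ≠ 0, so A is invertible.

Cofactors Cᵢⱼ = (-1)ⁱ⁺ʲ·Mᵢⱼ:
C = 
  [-25,   9, -19]
  [-11,  15,  -1]
  [-10,  22, -26]

adj(A) = Cᵀ:
adj(A) = 
  [-25, -11, -10]
  [  9,  15,  22]
  [-19,  -1, -26]

A⁻¹ = (1/92) · adj(A):
A⁻¹ = 
  [-25/92, -11/92,  -5/46]
  [  9/92,  15/92,  11/46]
  [-19/92,  -1/92, -13/46]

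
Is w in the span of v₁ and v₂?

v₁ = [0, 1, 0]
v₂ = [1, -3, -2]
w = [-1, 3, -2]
No

Form the augmented matrix and row-reduce:
[v₁|v₂|w] = 
  [  0,   1,  -1]
  [  1,  -3,   3]
  [  0,  -2,  -2]
Swap R1 ↔ R2
R3 → R3 + (2)·R2
REF = 
  [  1,  -3,   3]
  [  0,   1,  -1]
  [  0,   0,  -4]

Row 3 reads [0 0 | -4], i.e. 0 = -4, so the system is inconsistent and w ∉ span{v₁, v₂}.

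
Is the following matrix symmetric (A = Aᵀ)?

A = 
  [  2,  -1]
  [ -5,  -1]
No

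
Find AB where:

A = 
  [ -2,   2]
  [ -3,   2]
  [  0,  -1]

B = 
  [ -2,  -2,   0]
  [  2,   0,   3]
A is 3×2 and B is 2×3, so AB is 3×3. Each entry is (row of A)·(column of B):
AB[1,1] = (-2)(-2) + (2)(2) = 8
AB[1,2] = (-2)(-2) + (2)(0) = 4
AB[1,3] = (-2)(0) + (2)(3) = 6
AB[2,1] = (-3)(-2) + (2)(2) = 10
AB[2,2] = (-3)(-2) + (2)(0) = 6
AB[2,3] = (-3)(0) + (2)(3) = 6
AB[3,1] = (0)(-2) + (-1)(2) = -2
AB[3,2] = (0)(-2) + (-1)(0) = 0
AB[3,3] = (0)(0) + (-1)(3) = -3

AB = 
  [  8,   4,   6]
  [ 10,   6,   6]
  [ -2,   0,  -3]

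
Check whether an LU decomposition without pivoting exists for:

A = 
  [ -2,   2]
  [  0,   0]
Yes.
A[1,1] = -2 ≠ 0, so Gaussian elimination proceeds without a row swap: multiplier ℓ₂₁ = (0)/(-2) = 0, and U[2,2] = 0 - (0)(2) = 0.
L = 
  [  1,   0]
  [  0,   1]
U = 
  [ -2,   2]
  [  0,   0]
Check row 2 of LU: [(0)(-2), (0)(2) + 0] = [0, 0] = row 2 of A ✓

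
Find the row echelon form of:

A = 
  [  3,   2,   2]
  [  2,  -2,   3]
Row operations:
R2 → R2 - (2/3)·R1

Resulting echelon form:
REF = 
  [    3,     2,     2]
  [    0, -10/3,   5/3]

Rank = 2 (number of non-zero pivot rows).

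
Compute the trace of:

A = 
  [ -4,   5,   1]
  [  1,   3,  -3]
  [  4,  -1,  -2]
-3

tr(A) = -4 + 3 + -2 = -3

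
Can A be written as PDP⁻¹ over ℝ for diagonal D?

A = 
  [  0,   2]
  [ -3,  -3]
No

tr(A) = -3, det(A) = 6
Characteristic polynomial: λ² - tr(A)λ + det(A) = λ² + 3λ + 6
λ² + 3λ + 6 = 0  ⇒  λ = (-3 ± √((3)² - 4·(6)))/2 = (-3 ± √(-15))/2
  = (-3 + i√15)/2,  (-3 - i√15)/2
Eigenvalues: (-3 + i√15)/2, (-3 - i√15)/2  (≈ -1.5 + 1.936i, -1.5 - 1.936i)
Has complex eigenvalues (not diagonalizable over ℝ).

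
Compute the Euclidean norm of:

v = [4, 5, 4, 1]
7.616

||v||₂ = √((4)² + (5)² + (4)² + (1)²) = √58 = 7.616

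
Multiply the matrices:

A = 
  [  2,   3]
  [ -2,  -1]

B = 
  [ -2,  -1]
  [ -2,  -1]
AB = 
  [-10,  -5]
  [  6,   3]

A is 2×2 and B is 2×2, so AB is 2×2. Each entry is (row of A)·(column of B):
AB[1,1] = (2)(-2) + (3)(-2) = -10
AB[1,2] = (2)(-1) + (3)(-1) = -5
AB[2,1] = (-2)(-2) + (-1)(-2) = 6
AB[2,2] = (-2)(-1) + (-1)(-1) = 3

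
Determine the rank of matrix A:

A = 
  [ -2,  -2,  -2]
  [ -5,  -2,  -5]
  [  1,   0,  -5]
rank(A) = 3

Row reduce:
R2 → R2 - (5/2)·R1
R3 → R3 + (1/2)·R1
R3 → R3 + (1/3)·R2
REF = 
  [ -2,  -2,  -2]
  [  0,   3,   0]
  [  0,   0,  -6]
Pivot columns: 1, 2, 3 → 3 pivots.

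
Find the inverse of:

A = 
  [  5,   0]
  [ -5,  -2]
det(A) = (5)(-2) - (0)(-5) = -10
For a 2×2 matrix, A⁻¹ = (1/det(A)) · [[d, -b], [-c, a]]
    = (-1/10) · [[-2, 0], [5, 5]]

A⁻¹ = 
  [ 1/5,    0]
  [-1/2, -1/2]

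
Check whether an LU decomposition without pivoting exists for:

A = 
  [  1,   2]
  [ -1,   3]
Yes.
A[1,1] = 1 ≠ 0, so Gaussian elimination proceeds without a row swap: multiplier ℓ₂₁ = (-1)/(1) = -1, and U[2,2] = 3 - (-1)(2) = 5.
L = 
  [  1,   0]
  [ -1,   1]
U = 
  [  1,   2]
  [  0,   5]
Check row 2 of LU: [(-1)(1), (-1)(2) + 5] = [-1, 3] = row 2 of A ✓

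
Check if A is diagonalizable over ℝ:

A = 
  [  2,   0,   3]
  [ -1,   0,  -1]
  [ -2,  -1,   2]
No

Characteristic polynomial: det(λI - A) = λ³ - 4λ² + 9λ - 1
By the rational root theorem any rational root is an integer dividing 1; none of those is a root, so p(λ) has no rational roots and hence (being an irreducible cubic) no repeated roots.
Discriminant of the cubic: Δ = -1255
Δ < 0 ⇒ one real eigenvalue and a complex-conjugate pair: λ ≈ 1.941 + 2.185i, 1.941 - 2.185i, 0.117
Has complex eigenvalues (not diagonalizable over ℝ).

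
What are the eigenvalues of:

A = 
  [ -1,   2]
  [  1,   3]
λ = 1 + √6, 1 - √6  (≈ 3.449, -1.449)

tr(A) = 2, det(A) = -5
Characteristic polynomial: λ² - tr(A)λ + det(A) = λ² - 2λ - 5
λ² - 2λ - 5 = 0  ⇒  λ = (2 ± √((-2)² - 4·(-5)))/2 = (2 ± √(24))/2
  = 1 + √6,  1 - √6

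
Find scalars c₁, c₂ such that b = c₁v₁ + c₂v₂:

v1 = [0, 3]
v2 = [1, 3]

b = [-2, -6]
c1 = 0, c2 = -2

b = 0·v1 + -2·v2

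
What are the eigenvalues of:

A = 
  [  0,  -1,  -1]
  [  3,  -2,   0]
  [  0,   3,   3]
λ = 0, (1 + √13)/2, (1 - √13)/2  (≈ 0, 2.303, -1.303)

Characteristic polynomial: det(λI - A) = λ³ - λ² - 3λ
The constant term is 0, so λ = 0 is a root: p(λ) = λ(λ² - λ - 3)
λ² - λ - 3 = 0  ⇒  λ = (1 ± √((-1)² - 4·(-3)))/2 = (1 ± √(13))/2
  = (1 + √13)/2,  (1 - √13)/2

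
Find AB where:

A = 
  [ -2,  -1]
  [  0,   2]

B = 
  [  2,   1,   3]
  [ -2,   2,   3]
A is 2×2 and B is 2×3, so AB is 2×3. Each entry is (row of A)·(column of B):
AB[1,1] = (-2)(2) + (-1)(-2) = -2
AB[1,2] = (-2)(1) + (-1)(2) = -4
AB[1,3] = (-2)(3) + (-1)(3) = -9
AB[2,1] = (0)(2) + (2)(-2) = -4
AB[2,2] = (0)(1) + (2)(2) = 4
AB[2,3] = (0)(3) + (2)(3) = 6

AB = 
  [ -2,  -4,  -9]
  [ -4,   4,   6]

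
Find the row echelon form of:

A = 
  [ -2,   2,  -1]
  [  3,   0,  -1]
Row operations:
R2 → R2 + (3/2)·R1

Resulting echelon form:
REF = 
  [  -2,    2,   -1]
  [   0,    3, -5/2]

Rank = 2 (number of non-zero pivot rows).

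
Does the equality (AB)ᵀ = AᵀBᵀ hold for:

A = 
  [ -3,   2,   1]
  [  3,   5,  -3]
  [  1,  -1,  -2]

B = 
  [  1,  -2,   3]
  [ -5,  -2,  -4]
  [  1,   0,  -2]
No

(AB)ᵀ = 
  [-12, -25,   4]
  [  2, -16,   0]
  [-19,  -5,  11]

AᵀBᵀ = 
  [ -6,   5,  -5]
  [-11, -16,   4]
  [  1,   9,   5]

The two matrices differ, so (AB)ᵀ ≠ AᵀBᵀ in general. The correct identity is (AB)ᵀ = BᵀAᵀ.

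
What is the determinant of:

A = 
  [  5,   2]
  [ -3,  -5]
-19

For a 2×2 matrix, det = ad - bc = (5)(-5) - (2)(-3) = -19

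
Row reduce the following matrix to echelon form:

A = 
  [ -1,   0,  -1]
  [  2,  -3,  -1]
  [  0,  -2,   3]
Row operations:
R2 → R2 + (2)·R1
R3 → R3 - (2/3)·R2

Resulting echelon form:
REF = 
  [ -1,   0,  -1]
  [  0,  -3,  -3]
  [  0,   0,   5]

Rank = 3 (number of non-zero pivot rows).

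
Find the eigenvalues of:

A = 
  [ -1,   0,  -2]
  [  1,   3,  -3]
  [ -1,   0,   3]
λ = 3, 1 + √6, 1 - √6  (≈ 3, 3.449, -1.449)

Characteristic polynomial: det(λI - A) = λ³ - 5λ² + λ + 15
Testing integer divisors of the constant term: p(3) = 0, so (λ - 3) is a factor:
p(λ) = (λ - 3)(λ² - 2λ - 5)
λ² - 2λ - 5 = 0  ⇒  λ = (2 ± √((-2)² - 4·(-5)))/2 = (2 ± √(24))/2
  = 1 + √6,  1 - √6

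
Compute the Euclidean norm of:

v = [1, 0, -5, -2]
5.477

||v||₂ = √((1)² + (0)² + (-5)² + (-2)²) = √30 = 5.477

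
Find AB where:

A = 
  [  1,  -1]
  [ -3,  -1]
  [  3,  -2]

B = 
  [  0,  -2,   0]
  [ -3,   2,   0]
AB = 
  [  3,  -4,   0]
  [  3,   4,   0]
  [  6, -10,   0]

A is 3×2 and B is 2×3, so AB is 3×3. Each entry is (row of A)·(column of B):
AB[1,1] = (1)(0) + (-1)(-3) = 3
AB[1,2] = (1)(-2) + (-1)(2) = -4
AB[1,3] = (1)(0) + (-1)(0) = 0
AB[2,1] = (-3)(0) + (-1)(-3) = 3
AB[2,2] = (-3)(-2) + (-1)(2) = 4
AB[2,3] = (-3)(0) + (-1)(0) = 0
AB[3,1] = (3)(0) + (-2)(-3) = 6
AB[3,2] = (3)(-2) + (-2)(2) = -10
AB[3,3] = (3)(0) + (-2)(0) = 0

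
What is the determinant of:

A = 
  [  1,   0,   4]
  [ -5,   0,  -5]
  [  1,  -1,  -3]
Cofactor expansion along row 1:
det(A) = (1)·((0)(-3) - (-5)(-1)) - (0)·((-5)(-3) - (-5)(1)) + (4)·((-5)(-1) - (0)(1))
  = (1)(-5) - (0)(20) + (4)(5)
  = 15

det(A) = 15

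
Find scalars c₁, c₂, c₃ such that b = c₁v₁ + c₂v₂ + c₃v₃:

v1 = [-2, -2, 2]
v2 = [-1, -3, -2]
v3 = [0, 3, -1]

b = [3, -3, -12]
c1 = -3, c2 = 3, c3 = 0

b = -3·v1 + 3·v2 + 0·v3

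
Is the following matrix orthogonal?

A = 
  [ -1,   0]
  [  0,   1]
Yes

AᵀA = 
  [  1,   0]
  [  0,   1]
= I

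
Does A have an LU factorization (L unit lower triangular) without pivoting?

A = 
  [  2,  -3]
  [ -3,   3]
Yes.
A[1,1] = 2 ≠ 0, so Gaussian elimination proceeds without a row swap: multiplier ℓ₂₁ = (-3)/(2) = -3/2, and U[2,2] = 3 - (-3/2)(-3) = -3/2.
L = 
  [   1,    0]
  [-3/2,    1]
U = 
  [   2,   -3]
  [   0, -3/2]
Check row 2 of LU: [(-3/2)(2), (-3/2)(-3) + (-3/2)] = [-3, 3] = row 2 of A ✓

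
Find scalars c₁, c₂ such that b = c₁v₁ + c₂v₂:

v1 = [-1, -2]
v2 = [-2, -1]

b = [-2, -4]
c1 = 2, c2 = 0

b = 2·v1 + 0·v2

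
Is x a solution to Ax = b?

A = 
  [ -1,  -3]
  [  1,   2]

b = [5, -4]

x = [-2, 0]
No

Ax = [2, -2] ≠ b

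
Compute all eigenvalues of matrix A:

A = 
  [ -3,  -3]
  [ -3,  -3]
tr(A) = -6, det(A) = 0
Characteristic polynomial: λ² - tr(A)λ + det(A) = λ² + 6λ
λ² + 6λ = λ(λ + 6)

λ = 0, -6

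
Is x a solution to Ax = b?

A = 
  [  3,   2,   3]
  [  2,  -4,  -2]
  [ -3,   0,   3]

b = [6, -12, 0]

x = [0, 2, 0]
No

Ax = [4, -8, 0] ≠ b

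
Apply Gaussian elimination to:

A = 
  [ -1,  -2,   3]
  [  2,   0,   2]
Row operations:
R2 → R2 + (2)·R1

Resulting echelon form:
REF = 
  [ -1,  -2,   3]
  [  0,  -4,   8]

Rank = 2 (number of non-zero pivot rows).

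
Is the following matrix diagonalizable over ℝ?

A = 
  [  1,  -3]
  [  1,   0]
No

tr(A) = 1, det(A) = 3
Characteristic polynomial: λ² - tr(A)λ + det(A) = λ² - λ + 3
λ² - λ + 3 = 0  ⇒  λ = (1 ± √((-1)² - 4·(3)))/2 = (1 ± √(-11))/2
  = (1 + i√11)/2,  (1 - i√11)/2
Eigenvalues: (1 + i√11)/2, (1 - i√11)/2  (≈ 0.5 + 1.658i, 0.5 - 1.658i)
Has complex eigenvalues (not diagonalizable over ℝ).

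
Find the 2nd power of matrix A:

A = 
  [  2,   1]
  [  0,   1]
A² = A·A:
A²[1,1] = (2)(2) + (1)(0) = 4
A²[1,2] = (2)(1) + (1)(1) = 3
A²[2,1] = (0)(2) + (1)(0) = 0
A²[2,2] = (0)(1) + (1)(1) = 1
A² = 
  [  4,   3]
  [  0,   1]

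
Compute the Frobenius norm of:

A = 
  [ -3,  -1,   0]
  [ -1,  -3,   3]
||A||_F = 5.385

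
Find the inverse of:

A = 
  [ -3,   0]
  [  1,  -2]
det(A) = (-3)(-2) - (0)(1) = 6
For a 2×2 matrix, A⁻¹ = (1/det(A)) · [[d, -b], [-c, a]]
    = (1/6) · [[-2, 0], [-1, -3]]

A⁻¹ = 
  [-1/3,    0]
  [-1/6, -1/2]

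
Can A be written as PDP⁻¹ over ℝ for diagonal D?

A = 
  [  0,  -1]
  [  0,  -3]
Yes

tr(A) = -3, det(A) = 0
Characteristic polynomial: λ² - tr(A)λ + det(A) = λ² + 3λ
λ² + 3λ = λ(λ + 3)
Eigenvalues: 0, -3
λ=-3: alg. mult. = 1, geom. mult. = 2 - rank(A - (-3)I) = 2 - 1 = 1
λ=0: alg. mult. = 1, geom. mult. = 2 - rank(A - (0)I) = 2 - 1 = 1
Sum of geometric multiplicities equals n, so A has n independent eigenvectors.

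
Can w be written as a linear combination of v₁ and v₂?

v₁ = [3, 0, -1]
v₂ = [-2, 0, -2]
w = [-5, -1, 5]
No

Form the augmented matrix and row-reduce:
[v₁|v₂|w] = 
  [  3,  -2,  -5]
  [  0,   0,  -1]
  [ -1,  -2,   5]
R3 → R3 + (1/3)·R1
Swap R2 ↔ R3
REF = 
  [   3,   -2,   -5]
  [   0, -8/3, 10/3]
  [   0,    0,   -1]

Row 3 reads [0 0 | -1], i.e. 0 = -1, so the system is inconsistent and w ∉ span{v₁, v₂}.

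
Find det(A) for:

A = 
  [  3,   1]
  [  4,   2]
2

For a 2×2 matrix, det = ad - bc = (3)(2) - (1)(4) = 2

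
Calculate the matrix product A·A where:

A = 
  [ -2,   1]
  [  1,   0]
A² = A·A:
A²[1,1] = (-2)(-2) + (1)(1) = 5
A²[1,2] = (-2)(1) + (1)(0) = -2
A²[2,1] = (1)(-2) + (0)(1) = -2
A²[2,2] = (1)(1) + (0)(0) = 1
A² = 
  [  5,  -2]
  [ -2,   1]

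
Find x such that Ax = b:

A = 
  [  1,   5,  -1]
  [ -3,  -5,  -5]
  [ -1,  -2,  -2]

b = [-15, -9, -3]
Row reduce the augmented matrix [A|b]:
R2 → R2 + (3)·R1
R3 → R3 + (1)·R1
R3 → R3 - (3/10)·R2
REF = 
  [   1,    5,   -1,  -15]
  [   0,   10,   -8,  -54]
  [   0,    0, -3/5, -9/5]

Back-substitution:
x₃ = (-9/5) / (-3/5) = 3
x₂ = (-54 - (-8)(3)) / 10 = -3
x₁ = (-15 - (5)(-3) - (-1)(3)) / 1 = 3

x = [3, -3, 3]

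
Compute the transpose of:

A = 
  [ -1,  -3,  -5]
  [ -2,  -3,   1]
Aᵀ = 
  [ -1,  -2]
  [ -3,  -3]
  [ -5,   1]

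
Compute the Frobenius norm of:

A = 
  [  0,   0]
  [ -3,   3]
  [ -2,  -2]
||A||_F = 5.099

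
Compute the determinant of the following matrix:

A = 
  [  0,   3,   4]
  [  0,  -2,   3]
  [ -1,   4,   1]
-17

Cofactor expansion along row 1:
det(A) = (0)·((-2)(1) - (3)(4)) - (3)·((0)(1) - (3)(-1)) + (4)·((0)(4) - (-2)(-1))
  = (0)(-14) - (3)(3) + (4)(-2)
  = -17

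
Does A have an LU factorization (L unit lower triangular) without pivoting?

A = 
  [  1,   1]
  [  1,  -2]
Yes.
A[1,1] = 1 ≠ 0, so Gaussian elimination proceeds without a row swap: multiplier ℓ₂₁ = (1)/(1) = 1, and U[2,2] = -2 - (1)(1) = -3.
L = 
  [  1,   0]
  [  1,   1]
U = 
  [  1,   1]
  [  0,  -3]
Check row 2 of LU: [(1)(1), (1)(1) + (-3)] = [1, -2] = row 2 of A ✓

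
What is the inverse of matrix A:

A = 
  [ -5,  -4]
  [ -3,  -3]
det(A) = (-5)(-3) - (-4)(-3) = 3
For a 2×2 matrix, A⁻¹ = (1/det(A)) · [[d, -b], [-c, a]]
    = (1/3) · [[-3, 4], [3, -5]]

A⁻¹ = 
  [  -1,  4/3]
  [   1, -5/3]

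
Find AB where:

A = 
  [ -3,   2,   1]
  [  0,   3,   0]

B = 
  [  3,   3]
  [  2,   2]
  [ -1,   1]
AB = 
  [ -6,  -4]
  [  6,   6]

A is 2×3 and B is 3×2, so AB is 2×2. Each entry is (row of A)·(column of B):
AB[1,1] = (-3)(3) + (2)(2) + (1)(-1) = -6
AB[1,2] = (-3)(3) + (2)(2) + (1)(1) = -4
AB[2,1] = (0)(3) + (3)(2) + (0)(-1) = 6
AB[2,2] = (0)(3) + (3)(2) + (0)(1) = 6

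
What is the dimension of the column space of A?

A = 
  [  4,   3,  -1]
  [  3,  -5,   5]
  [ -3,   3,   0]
Row reduce:
R2 → R2 - (3/4)·R1
R3 → R3 + (3/4)·R1
R3 → R3 + (21/29)·R2
REF = 
  [    4,     3,    -1]
  [    0, -29/4,  23/4]
  [    0,     0, 99/29]
Pivot columns: 1, 2, 3 → 3 pivots.
dim(Col(A)) = number of pivot columns = 3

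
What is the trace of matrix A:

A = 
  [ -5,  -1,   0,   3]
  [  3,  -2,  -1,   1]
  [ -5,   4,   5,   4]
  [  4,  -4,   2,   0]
-2

tr(A) = -5 + -2 + 5 + 0 = -2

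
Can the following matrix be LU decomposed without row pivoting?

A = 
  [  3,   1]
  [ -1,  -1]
Yes.
A[1,1] = 3 ≠ 0, so Gaussian elimination proceeds without a row swap: multiplier ℓ₂₁ = (-1)/(3) = -1/3, and U[2,2] = -1 - (-1/3)(1) = -2/3.
L = 
  [   1,    0]
  [-1/3,    1]
U = 
  [   3,    1]
  [   0, -2/3]
Check row 2 of LU: [(-1/3)(3), (-1/3)(1) + (-2/3)] = [-1, -1] = row 2 of A ✓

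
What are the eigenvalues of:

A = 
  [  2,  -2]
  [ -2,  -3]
tr(A) = -1, det(A) = -10
Characteristic polynomial: λ² - tr(A)λ + det(A) = λ² + λ - 10
λ² + λ - 10 = 0  ⇒  λ = (-1 ± √((1)² - 4·(-10)))/2 = (-1 ± √(41))/2
  = (-1 + √41)/2,  (-1 - √41)/2

λ = (-1 + √41)/2, (-1 - √41)/2  (≈ 2.702, -3.702)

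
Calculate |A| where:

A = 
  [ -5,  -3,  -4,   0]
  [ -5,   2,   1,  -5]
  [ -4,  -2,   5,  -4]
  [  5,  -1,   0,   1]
Cofactor expansion along row 1: det(A) = a₁₁M₁₁ - a₁₂M₁₂ + a₁₃M₁₃ - a₁₄M₁₄

M₁₁ = det[[2, 1, -5]; [-2, 5, -4]; [-1, 0, 1]]
  = (2)·((5)(1) - (-4)(0)) - (1)·((-2)(1) - (-4)(-1)) + (-5)·((-2)(0) - (5)(-1))
  = (2)(5) - (1)(-6) + (-5)(5)
  = -9
M₁₂ = det[[-5, 1, -5]; [-4, 5, -4]; [5, 0, 1]]
  = (-5)·((5)(1) - (-4)(0)) - (1)·((-4)(1) - (-4)(5)) + (-5)·((-4)(0) - (5)(5))
  = (-5)(5) - (1)(16) + (-5)(-25)
  = 84
M₁₃ = det[[-5, 2, -5]; [-4, -2, -4]; [5, -1, 1]]
  = (-5)·((-2)(1) - (-4)(-1)) - (2)·((-4)(1) - (-4)(5)) + (-5)·((-4)(-1) - (-2)(5))
  = (-5)(-6) - (2)(16) + (-5)(14)
  = -72
M₁₄ = det[[-5, 2, 1]; [-4, -2, 5]; [5, -1, 0]]
  = (-5)·((-2)(0) - (5)(-1)) - (2)·((-4)(0) - (5)(5)) + (1)·((-4)(-1) - (-2)(5))
  = (-5)(5) - (2)(-25) + (1)(14)
  = 39

det(A) = (-5)(-9) - (-3)(84) + (-4)(-72) - (0)(39) = 585

det(A) = 585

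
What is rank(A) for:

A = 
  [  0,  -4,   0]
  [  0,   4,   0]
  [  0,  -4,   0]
Row reduce:
R2 → R2 + (1)·R1
R3 → R3 - (1)·R1
REF = 
  [  0,  -4,   0]
  [  0,   0,   0]
  [  0,   0,   0]
Pivot columns: 2 → 1 pivot.

rank(A) = 1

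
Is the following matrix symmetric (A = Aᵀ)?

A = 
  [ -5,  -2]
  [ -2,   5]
Yes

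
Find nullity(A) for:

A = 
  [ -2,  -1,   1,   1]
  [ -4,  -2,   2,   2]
nullity(A) = 3

Row reduce:
R2 → R2 - (2)·R1
REF = 
  [ -2,  -1,   1,   1]
  [  0,   0,   0,   0]
Pivot columns: 1 → 1 pivot.
rank(A) = 1, so nullity(A) = 4 - 1 = 3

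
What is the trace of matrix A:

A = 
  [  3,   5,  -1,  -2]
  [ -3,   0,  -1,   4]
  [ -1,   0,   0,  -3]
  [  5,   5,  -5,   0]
3

tr(A) = 3 + 0 + 0 + 0 = 3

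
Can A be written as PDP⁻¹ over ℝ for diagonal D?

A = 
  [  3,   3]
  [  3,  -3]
Yes

tr(A) = 0, det(A) = -18
Characteristic polynomial: λ² - tr(A)λ + det(A) = λ² - 18
λ² - 18 = 0  ⇒  λ = (0 ± √((0)² - 4·(-18)))/2 = (0 ± √(72))/2
  = 3√2,  -3√2
Eigenvalues: 3√2, -3√2  (≈ 4.243, -4.243)
The two irrational eigenvalues are distinct (simple), so each has alg. mult. = geom. mult. = 1.
Sum of geometric multiplicities equals n, so A has n independent eigenvectors.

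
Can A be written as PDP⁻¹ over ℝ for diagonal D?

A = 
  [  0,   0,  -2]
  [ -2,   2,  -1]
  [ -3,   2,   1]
Yes

Characteristic polynomial: det(λI - A) = λ³ - 3λ² - 2λ + 4
Testing integer divisors of the constant term: p(1) = 0, so (λ - 1) is a factor:
p(λ) = (λ - 1)(λ² - 2λ - 4)
λ² - 2λ - 4 = 0  ⇒  λ = (2 ± √((-2)² - 4·(-4)))/2 = (2 ± √(20))/2
  = 1 + √5,  1 - √5
Eigenvalues: 1, 1 + √5, 1 - √5  (≈ 1, 3.236, -1.236)
The two irrational eigenvalues are distinct (simple), so each has alg. mult. = geom. mult. = 1.
λ=1: alg. mult. = 1, geom. mult. = 3 - rank(A - (1)I) = 3 - 2 = 1
Sum of geometric multiplicities equals n, so A has n independent eigenvectors.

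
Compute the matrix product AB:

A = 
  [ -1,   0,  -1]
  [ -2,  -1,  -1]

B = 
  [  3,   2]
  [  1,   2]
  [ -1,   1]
A is 2×3 and B is 3×2, so AB is 2×2. Each entry is (row of A)·(column of B):
AB[1,1] = (-1)(3) + (0)(1) + (-1)(-1) = -2
AB[1,2] = (-1)(2) + (0)(2) + (-1)(1) = -3
AB[2,1] = (-2)(3) + (-1)(1) + (-1)(-1) = -6
AB[2,2] = (-2)(2) + (-1)(2) + (-1)(1) = -7

AB = 
  [ -2,  -3]
  [ -6,  -7]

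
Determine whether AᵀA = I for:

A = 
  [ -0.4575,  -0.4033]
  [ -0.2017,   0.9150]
No

AᵀA = 
  [  0.2500,   0]
  [  0,   0.9999]
≠ I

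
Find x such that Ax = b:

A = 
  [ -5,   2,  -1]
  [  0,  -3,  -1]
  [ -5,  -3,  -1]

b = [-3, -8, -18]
Row reduce the augmented matrix [A|b]:
R3 → R3 - (1)·R1
R3 → R3 - (5/3)·R2
REF = 
  [  -5,    2,   -1,   -3]
  [   0,   -3,   -1,   -8]
  [   0,    0,  5/3, -5/3]

Back-substitution:
x₃ = (-5/3) / (5/3) = -1
x₂ = (-8 - (-1)(-1)) / (-3) = 3
x₁ = (-3 - (2)(3) - (-1)(-1)) / (-5) = 2

x = [2, 3, -1]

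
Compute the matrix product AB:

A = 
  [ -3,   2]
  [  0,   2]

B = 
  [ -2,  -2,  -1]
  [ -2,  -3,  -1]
AB = 
  [  2,   0,   1]
  [ -4,  -6,  -2]

A is 2×2 and B is 2×3, so AB is 2×3. Each entry is (row of A)·(column of B):
AB[1,1] = (-3)(-2) + (2)(-2) = 2
AB[1,2] = (-3)(-2) + (2)(-3) = 0
AB[1,3] = (-3)(-1) + (2)(-1) = 1
AB[2,1] = (0)(-2) + (2)(-2) = -4
AB[2,2] = (0)(-2) + (2)(-3) = -6
AB[2,3] = (0)(-1) + (2)(-1) = -2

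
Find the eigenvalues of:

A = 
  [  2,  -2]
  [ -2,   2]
tr(A) = 4, det(A) = 0
Characteristic polynomial: λ² - tr(A)λ + det(A) = λ² - 4λ
λ² - 4λ = λ(λ - 4)

λ = 4, 0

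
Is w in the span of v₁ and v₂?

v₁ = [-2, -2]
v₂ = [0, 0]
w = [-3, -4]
No

Form the augmented matrix and row-reduce:
[v₁|v₂|w] = 
  [ -2,   0,  -3]
  [ -2,   0,  -4]
R2 → R2 - (1)·R1
REF = 
  [ -2,   0,  -3]
  [  0,   0,  -1]

Row 2 reads [0 0 | -1], i.e. 0 = -1, so the system is inconsistent and w ∉ span{v₁, v₂}.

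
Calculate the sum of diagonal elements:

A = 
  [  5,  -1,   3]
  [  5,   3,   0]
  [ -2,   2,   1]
9

tr(A) = 5 + 3 + 1 = 9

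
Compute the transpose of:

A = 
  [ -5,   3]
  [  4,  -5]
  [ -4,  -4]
Aᵀ = 
  [ -5,   4,  -4]
  [  3,  -5,  -4]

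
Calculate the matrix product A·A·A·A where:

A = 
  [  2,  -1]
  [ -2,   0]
A^4 = 
  [ 44, -16]
  [-32,  12]

A² = A·A:
A²[1,1] = (2)(2) + (-1)(-2) = 6
A²[1,2] = (2)(-1) + (-1)(0) = -2
A²[2,1] = (-2)(2) + (0)(-2) = -4
A²[2,2] = (-2)(-1) + (0)(0) = 2
A² = 
  [  6,  -2]
  [ -4,   2]

A^3 = A^2·A:
A^3[1,1] = (6)(2) + (-2)(-2) = 16
A^3[1,2] = (6)(-1) + (-2)(0) = -6
A^3[2,1] = (-4)(2) + (2)(-2) = -12
A^3[2,2] = (-4)(-1) + (2)(0) = 4
A^3 = 
  [ 16,  -6]
  [-12,   4]

A^4 = A^3·A:
A^4[1,1] = (16)(2) + (-6)(-2) = 44
A^4[1,2] = (16)(-1) + (-6)(0) = -16
A^4[2,1] = (-12)(2) + (4)(-2) = -32
A^4[2,2] = (-12)(-1) + (4)(0) = 12
A^4 = 
  [ 44, -16]
  [-32,  12]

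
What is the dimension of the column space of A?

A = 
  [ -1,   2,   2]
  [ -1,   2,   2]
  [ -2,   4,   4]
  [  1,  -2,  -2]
dim(Col(A)) = 1

Row reduce:
R2 → R2 - (1)·R1
R3 → R3 - (2)·R1
R4 → R4 + (1)·R1
REF = 
  [ -1,   2,   2]
  [  0,   0,   0]
  [  0,   0,   0]
  [  0,   0,   0]
Pivot columns: 1 → 1 pivot.
dim(Col(A)) = number of pivot columns = 1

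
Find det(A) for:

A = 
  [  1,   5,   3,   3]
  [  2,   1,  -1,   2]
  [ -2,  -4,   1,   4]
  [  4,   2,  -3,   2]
-24

Cofactor expansion along row 1: det(A) = a₁₁M₁₁ - a₁₂M₁₂ + a₁₃M₁₃ - a₁₄M₁₄

M₁₁ = det[[1, -1, 2]; [-4, 1, 4]; [2, -3, 2]]
  = (1)·((1)(2) - (4)(-3)) - (-1)·((-4)(2) - (4)(2)) + (2)·((-4)(-3) - (1)(2))
  = (1)(14) - (-1)(-16) + (2)(10)
  = 18
M₁₂ = det[[2, -1, 2]; [-2, 1, 4]; [4, -3, 2]]
  = (2)·((1)(2) - (4)(-3)) - (-1)·((-2)(2) - (4)(4)) + (2)·((-2)(-3) - (1)(4))
  = (2)(14) - (-1)(-20) + (2)(2)
  = 12
M₁₃ = det[[2, 1, 2]; [-2, -4, 4]; [4, 2, 2]]
  = (2)·((-4)(2) - (4)(2)) - (1)·((-2)(2) - (4)(4)) + (2)·((-2)(2) - (-4)(4))
  = (2)(-16) - (1)(-20) + (2)(12)
  = 12
M₁₄ = det[[2, 1, -1]; [-2, -4, 1]; [4, 2, -3]]
  = (2)·((-4)(-3) - (1)(2)) - (1)·((-2)(-3) - (1)(4)) + (-1)·((-2)(2) - (-4)(4))
  = (2)(10) - (1)(2) + (-1)(12)
  = 6

det(A) = (1)(18) - (5)(12) + (3)(12) - (3)(6) = -24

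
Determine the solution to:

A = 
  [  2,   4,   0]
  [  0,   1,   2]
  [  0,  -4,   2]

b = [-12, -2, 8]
x = [-2, -2, 0]

Row reduce the augmented matrix [A|b]:
R3 → R3 + (4)·R2
REF = 
  [  2,   4,   0, -12]
  [  0,   1,   2,  -2]
  [  0,   0,  10,   0]

Back-substitution:
x₃ = 0 / 10 = 0
x₂ = (-2 - (2)(0)) / 1 = -2
x₁ = (-12 - (4)(-2) - (0)(0)) / 2 = -2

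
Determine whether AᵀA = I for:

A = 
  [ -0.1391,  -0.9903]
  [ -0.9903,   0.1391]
Yes

AᵀA = 
  [  1,   0]
  [  0,   1]
≈ I (equal to I up to the 4-dp rounding of the entries)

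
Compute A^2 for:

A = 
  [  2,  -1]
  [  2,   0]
A² = A·A:
A²[1,1] = (2)(2) + (-1)(2) = 2
A²[1,2] = (2)(-1) + (-1)(0) = -2
A²[2,1] = (2)(2) + (0)(2) = 4
A²[2,2] = (2)(-1) + (0)(0) = -2
A² = 
  [  2,  -2]
  [  4,  -2]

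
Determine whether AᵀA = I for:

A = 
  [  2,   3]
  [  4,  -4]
No

AᵀA = 
  [ 20, -10]
  [-10,  25]
≠ I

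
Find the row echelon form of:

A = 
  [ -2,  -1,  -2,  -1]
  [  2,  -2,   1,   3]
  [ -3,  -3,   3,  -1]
Row operations:
R2 → R2 + (1)·R1
R3 → R3 - (3/2)·R1
R3 → R3 - (1/2)·R2

Resulting echelon form:
REF = 
  [  -2,   -1,   -2,   -1]
  [   0,   -3,   -1,    2]
  [   0,    0, 13/2, -1/2]

Rank = 3 (number of non-zero pivot rows).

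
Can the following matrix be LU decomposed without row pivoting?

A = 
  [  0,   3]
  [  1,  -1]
No.
A[1,1] = 0 but A[2,1] = 1 ≠ 0. Any LU with L unit lower triangular has (LU)[1,1] = U[1,1] and (LU)[2,1] = L[2,1]·U[1,1]; matching A forces U[1,1] = 0, which then forces (LU)[2,1] = 0 ≠ 1. A row swap (pivoting) is required.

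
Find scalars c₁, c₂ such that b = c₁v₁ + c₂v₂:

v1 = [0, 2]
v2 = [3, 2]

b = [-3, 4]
c1 = 3, c2 = -1

b = 3·v1 + -1·v2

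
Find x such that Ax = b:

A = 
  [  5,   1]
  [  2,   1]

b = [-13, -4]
Row reduce the augmented matrix [A|b]:
R2 → R2 - (2/5)·R1
REF = 
  [  5,   1, -13]
  [  0, 3/5, 6/5]

Back-substitution:
x₂ = (6/5) / (3/5) = 2
x₁ = (-13 - (1)(2)) / 5 = -3

x = [-3, 2]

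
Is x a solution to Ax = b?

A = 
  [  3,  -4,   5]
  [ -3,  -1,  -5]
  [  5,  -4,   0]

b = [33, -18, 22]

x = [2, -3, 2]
No

Ax = [28, -13, 22] ≠ b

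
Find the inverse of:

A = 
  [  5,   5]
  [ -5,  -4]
det(A) = (5)(-4) - (5)(-5) = 5
For a 2×2 matrix, A⁻¹ = (1/det(A)) · [[d, -b], [-c, a]]
    = (1/5) · [[-4, -5], [5, 5]]

A⁻¹ = 
  [-4/5,   -1]
  [   1,    1]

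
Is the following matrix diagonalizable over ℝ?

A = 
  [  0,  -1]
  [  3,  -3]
No

tr(A) = -3, det(A) = 3
Characteristic polynomial: λ² - tr(A)λ + det(A) = λ² + 3λ + 3
λ² + 3λ + 3 = 0  ⇒  λ = (-3 ± √((3)² - 4·(3)))/2 = (-3 ± √(-3))/2
  = (-3 + i√3)/2,  (-3 - i√3)/2
Eigenvalues: (-3 + i√3)/2, (-3 - i√3)/2  (≈ -1.5 + 0.866i, -1.5 - 0.866i)
Has complex eigenvalues (not diagonalizable over ℝ).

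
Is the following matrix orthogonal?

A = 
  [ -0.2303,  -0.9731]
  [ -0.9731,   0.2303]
Yes

AᵀA = 
  [  1,   0]
  [  0,   1]
≈ I (equal to I up to the 4-dp rounding of the entries)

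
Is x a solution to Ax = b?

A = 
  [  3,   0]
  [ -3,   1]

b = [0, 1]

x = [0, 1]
Yes

Ax = [0, 1] = b ✓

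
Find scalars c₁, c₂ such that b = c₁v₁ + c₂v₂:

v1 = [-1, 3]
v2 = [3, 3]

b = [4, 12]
c1 = 2, c2 = 2

b = 2·v1 + 2·v2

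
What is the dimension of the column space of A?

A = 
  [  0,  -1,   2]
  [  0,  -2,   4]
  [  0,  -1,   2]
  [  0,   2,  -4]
Row reduce:
R2 → R2 - (2)·R1
R3 → R3 - (1)·R1
R4 → R4 + (2)·R1
REF = 
  [  0,  -1,   2]
  [  0,   0,   0]
  [  0,   0,   0]
  [  0,   0,   0]
Pivot columns: 2 → 1 pivot.
dim(Col(A)) = number of pivot columns = 1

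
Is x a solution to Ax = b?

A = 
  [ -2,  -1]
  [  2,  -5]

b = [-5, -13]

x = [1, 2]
No

Ax = [-4, -8] ≠ b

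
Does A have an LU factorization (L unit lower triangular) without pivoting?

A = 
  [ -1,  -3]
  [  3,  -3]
Yes.
A[1,1] = -1 ≠ 0, so Gaussian elimination proceeds without a row swap: multiplier ℓ₂₁ = (3)/(-1) = -3, and U[2,2] = -3 - (-3)(-3) = -12.
L = 
  [  1,   0]
  [ -3,   1]
U = 
  [ -1,  -3]
  [  0, -12]
Check row 2 of LU: [(-3)(-1), (-3)(-3) + (-12)] = [3, -3] = row 2 of A ✓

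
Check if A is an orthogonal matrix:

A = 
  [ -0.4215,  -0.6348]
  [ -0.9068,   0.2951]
No

AᵀA = 
  [  0.9999,   0]
  [  0,   0.4901]
≠ I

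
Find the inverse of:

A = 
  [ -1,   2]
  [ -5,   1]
det(A) = (-1)(1) - (2)(-5) = 9
For a 2×2 matrix, A⁻¹ = (1/det(A)) · [[d, -b], [-c, a]]
    = (1/9) · [[1, -2], [5, -1]]

A⁻¹ = 
  [ 1/9, -2/9]
  [ 5/9, -1/9]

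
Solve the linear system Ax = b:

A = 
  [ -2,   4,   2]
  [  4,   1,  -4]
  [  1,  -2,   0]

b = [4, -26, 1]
Row reduce the augmented matrix [A|b]:
R2 → R2 + (2)·R1
R3 → R3 + (1/2)·R1
REF = 
  [ -2,   4,   2,   4]
  [  0,   9,   0, -18]
  [  0,   0,   1,   3]

Back-substitution:
x₃ = 3 / 1 = 3
x₂ = (-18 - (0)(3)) / 9 = -2
x₁ = (4 - (4)(-2) - (2)(3)) / (-2) = -3

x = [-3, -2, 3]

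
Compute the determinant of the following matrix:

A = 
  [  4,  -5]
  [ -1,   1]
-1

For a 2×2 matrix, det = ad - bc = (4)(1) - (-5)(-1) = -1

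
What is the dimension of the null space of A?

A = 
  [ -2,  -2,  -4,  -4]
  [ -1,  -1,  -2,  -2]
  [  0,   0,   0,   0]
nullity(A) = 3

Row reduce:
R2 → R2 - (1/2)·R1
REF = 
  [ -2,  -2,  -4,  -4]
  [  0,   0,   0,   0]
  [  0,   0,   0,   0]
Pivot columns: 1 → 1 pivot.
rank(A) = 1, so nullity(A) = 4 - 1 = 3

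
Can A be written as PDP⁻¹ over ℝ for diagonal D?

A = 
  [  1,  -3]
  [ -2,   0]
Yes

tr(A) = 1, det(A) = -6
Characteristic polynomial: λ² - tr(A)λ + det(A) = λ² - λ - 6
λ² - λ - 6 = (λ + 2)(λ - 3)
Eigenvalues: 3, -2
λ=-2: alg. mult. = 1, geom. mult. = 2 - rank(A - (-2)I) = 2 - 1 = 1
λ=3: alg. mult. = 1, geom. mult. = 2 - rank(A - (3)I) = 2 - 1 = 1
Sum of geometric multiplicities equals n, so A has n independent eigenvectors.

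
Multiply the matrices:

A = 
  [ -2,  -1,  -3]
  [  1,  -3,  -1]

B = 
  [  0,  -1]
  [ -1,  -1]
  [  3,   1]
A is 2×3 and B is 3×2, so AB is 2×2. Each entry is (row of A)·(column of B):
AB[1,1] = (-2)(0) + (-1)(-1) + (-3)(3) = -8
AB[1,2] = (-2)(-1) + (-1)(-1) + (-3)(1) = 0
AB[2,1] = (1)(0) + (-3)(-1) + (-1)(3) = 0
AB[2,2] = (1)(-1) + (-3)(-1) + (-1)(1) = 1

AB = 
  [ -8,   0]
  [  0,   1]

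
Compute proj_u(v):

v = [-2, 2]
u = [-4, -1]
v·u = (-2)(-4) + (2)(-1) = 6
u·u = (-4)² + (-1)² = 17
proj_u(v) = (v·u / u·u) × u = (6/17) × u

proj_u(v) = [-24/17, -6/17]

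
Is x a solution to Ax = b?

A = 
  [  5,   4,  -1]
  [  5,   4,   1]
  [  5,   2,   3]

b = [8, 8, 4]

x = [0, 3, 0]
No

Ax = [12, 12, 6] ≠ b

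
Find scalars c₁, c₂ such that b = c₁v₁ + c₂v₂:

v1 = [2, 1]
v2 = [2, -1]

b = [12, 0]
c1 = 3, c2 = 3

b = 3·v1 + 3·v2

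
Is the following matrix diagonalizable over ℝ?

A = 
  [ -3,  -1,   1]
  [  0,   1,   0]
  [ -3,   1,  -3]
No

Characteristic polynomial: det(λI - A) = λ³ + 5λ² + 6λ - 12
Testing integer divisors of the constant term: p(1) = 0, so (λ - 1) is a factor:
p(λ) = (λ - 1)(λ² + 6λ + 12)
λ² + 6λ + 12 = 0  ⇒  λ = (-6 ± √((6)² - 4·(12)))/2 = (-6 ± √(-12))/2
  = -3 + i√3,  -3 - i√3
Eigenvalues: 1, -3 + i√3, -3 - i√3  (≈ 1, -3 + 1.732i, -3 - 1.732i)
Has complex eigenvalues (not diagonalizable over ℝ).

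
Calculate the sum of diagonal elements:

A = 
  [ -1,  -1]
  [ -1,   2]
1

tr(A) = -1 + 2 = 1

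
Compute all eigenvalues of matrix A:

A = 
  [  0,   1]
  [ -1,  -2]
λ = -1, -1

tr(A) = -2, det(A) = 1
Characteristic polynomial: λ² - tr(A)λ + det(A) = λ² + 2λ + 1
λ² + 2λ + 1 = (λ + 1)²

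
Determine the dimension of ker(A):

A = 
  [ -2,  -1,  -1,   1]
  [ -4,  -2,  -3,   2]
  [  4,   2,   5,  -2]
nullity(A) = 2

Row reduce:
R2 → R2 - (2)·R1
R3 → R3 + (2)·R1
R3 → R3 + (3)·R2
REF = 
  [ -2,  -1,  -1,   1]
  [  0,   0,  -1,   0]
  [  0,   0,   0,   0]
Pivot columns: 1, 3 → 2 pivots.
rank(A) = 2, so nullity(A) = 4 - 2 = 2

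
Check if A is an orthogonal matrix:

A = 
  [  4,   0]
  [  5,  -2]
No

AᵀA = 
  [ 41, -10]
  [-10,   4]
≠ I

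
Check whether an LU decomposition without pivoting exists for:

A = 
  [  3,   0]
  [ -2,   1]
Yes.
A[1,1] = 3 ≠ 0, so Gaussian elimination proceeds without a row swap: multiplier ℓ₂₁ = (-2)/(3) = -2/3, and U[2,2] = 1 - (-2/3)(0) = 1.
L = 
  [   1,    0]
  [-2/3,    1]
U = 
  [  3,   0]
  [  0,   1]
Check row 2 of LU: [(-2/3)(3), (-2/3)(0) + 1] = [-2, 1] = row 2 of A ✓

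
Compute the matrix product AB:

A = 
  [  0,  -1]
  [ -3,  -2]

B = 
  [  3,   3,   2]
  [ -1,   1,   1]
A is 2×2 and B is 2×3, so AB is 2×3. Each entry is (row of A)·(column of B):
AB[1,1] = (0)(3) + (-1)(-1) = 1
AB[1,2] = (0)(3) + (-1)(1) = -1
AB[1,3] = (0)(2) + (-1)(1) = -1
AB[2,1] = (-3)(3) + (-2)(-1) = -7
AB[2,2] = (-3)(3) + (-2)(1) = -11
AB[2,3] = (-3)(2) + (-2)(1) = -8

AB = 
  [  1,  -1,  -1]
  [ -7, -11,  -8]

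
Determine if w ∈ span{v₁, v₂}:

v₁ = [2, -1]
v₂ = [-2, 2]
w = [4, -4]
Yes

Form the augmented matrix and row-reduce:
[v₁|v₂|w] = 
  [  2,  -2,   4]
  [ -1,   2,  -4]
R2 → R2 + (1/2)·R1
REF = 
  [  2,  -2,   4]
  [  0,   1,  -2]

No row of the form [0 0 | nonzero], so the system is consistent. Back-substitution gives c₁ = 0, c₂ = -2: w = (0)·v₁ + (-2)·v₂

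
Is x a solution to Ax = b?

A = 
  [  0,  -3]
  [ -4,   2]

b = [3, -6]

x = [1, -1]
Yes

Ax = [3, -6] = b ✓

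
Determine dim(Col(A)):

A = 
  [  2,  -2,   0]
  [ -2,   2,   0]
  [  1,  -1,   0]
Row reduce:
R2 → R2 + (1)·R1
R3 → R3 - (1/2)·R1
REF = 
  [  2,  -2,   0]
  [  0,   0,   0]
  [  0,   0,   0]
Pivot columns: 1 → 1 pivot.
dim(Col(A)) = number of pivot columns = 1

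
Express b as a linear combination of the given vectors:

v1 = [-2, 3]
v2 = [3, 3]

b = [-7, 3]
c1 = 2, c2 = -1

b = 2·v1 + -1·v2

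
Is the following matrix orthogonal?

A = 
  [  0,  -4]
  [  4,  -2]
No

AᵀA = 
  [ 16,  -8]
  [ -8,  20]
≠ I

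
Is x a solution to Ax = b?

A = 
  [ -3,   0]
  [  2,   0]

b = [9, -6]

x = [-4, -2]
No

Ax = [12, -8] ≠ b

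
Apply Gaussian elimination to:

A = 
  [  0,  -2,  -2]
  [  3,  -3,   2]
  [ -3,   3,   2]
Row operations:
Swap R1 ↔ R2
R3 → R3 + (1)·R1

Resulting echelon form:
REF = 
  [  3,  -3,   2]
  [  0,  -2,  -2]
  [  0,   0,   4]

Rank = 3 (number of non-zero pivot rows).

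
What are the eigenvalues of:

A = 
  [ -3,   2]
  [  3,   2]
λ = 3, -4

tr(A) = -1, det(A) = -12
Characteristic polynomial: λ² - tr(A)λ + det(A) = λ² + λ - 12
λ² + λ - 12 = (λ + 4)(λ - 3)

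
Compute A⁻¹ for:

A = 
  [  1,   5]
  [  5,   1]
det(A) = (1)(1) - (5)(5) = -24
For a 2×2 matrix, A⁻¹ = (1/det(A)) · [[d, -b], [-c, a]]
    = (-1/24) · [[1, -5], [-5, 1]]

A⁻¹ = 
  [-1/24,  5/24]
  [ 5/24, -1/24]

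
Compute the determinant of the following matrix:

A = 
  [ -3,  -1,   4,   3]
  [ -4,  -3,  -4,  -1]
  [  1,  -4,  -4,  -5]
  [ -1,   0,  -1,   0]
-27

Cofactor expansion along row 1: det(A) = a₁₁M₁₁ - a₁₂M₁₂ + a₁₃M₁₃ - a₁₄M₁₄

M₁₁ = det[[-3, -4, -1]; [-4, -4, -5]; [0, -1, 0]]
  = (-3)·((-4)(0) - (-5)(-1)) - (-4)·((-4)(0) - (-5)(0)) + (-1)·((-4)(-1) - (-4)(0))
  = (-3)(-5) - (-4)(0) + (-1)(4)
  = 11
M₁₂ = det[[-4, -4, -1]; [1, -4, -5]; [-1, -1, 0]]
  = (-4)·((-4)(0) - (-5)(-1)) - (-4)·((1)(0) - (-5)(-1)) + (-1)·((1)(-1) - (-4)(-1))
  = (-4)(-5) - (-4)(-5) + (-1)(-5)
  = 5
M₁₃ = det[[-4, -3, -1]; [1, -4, -5]; [-1, 0, 0]]
  = (-4)·((-4)(0) - (-5)(0)) - (-3)·((1)(0) - (-5)(-1)) + (-1)·((1)(0) - (-4)(-1))
  = (-4)(0) - (-3)(-5) + (-1)(-4)
  = -11
M₁₄ = det[[-4, -3, -4]; [1, -4, -4]; [-1, 0, -1]]
  = (-4)·((-4)(-1) - (-4)(0)) - (-3)·((1)(-1) - (-4)(-1)) + (-4)·((1)(0) - (-4)(-1))
  = (-4)(4) - (-3)(-5) + (-4)(-4)
  = -15

det(A) = (-3)(11) - (-1)(5) + (4)(-11) - (3)(-15) = -27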